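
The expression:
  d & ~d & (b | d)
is never true.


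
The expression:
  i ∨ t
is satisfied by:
  {i: True, t: True}
  {i: True, t: False}
  {t: True, i: False}


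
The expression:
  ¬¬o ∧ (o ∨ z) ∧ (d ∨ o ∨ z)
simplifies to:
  o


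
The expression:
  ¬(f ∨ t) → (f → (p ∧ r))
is always true.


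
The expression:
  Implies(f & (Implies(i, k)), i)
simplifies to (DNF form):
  i | ~f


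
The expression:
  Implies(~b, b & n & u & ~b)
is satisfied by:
  {b: True}


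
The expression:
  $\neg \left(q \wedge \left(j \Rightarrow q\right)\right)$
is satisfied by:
  {q: False}


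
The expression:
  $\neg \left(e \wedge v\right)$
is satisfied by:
  {v: False, e: False}
  {e: True, v: False}
  {v: True, e: False}


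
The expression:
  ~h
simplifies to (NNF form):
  ~h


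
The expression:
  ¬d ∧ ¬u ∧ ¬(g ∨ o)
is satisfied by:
  {u: False, o: False, d: False, g: False}


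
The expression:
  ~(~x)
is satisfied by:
  {x: True}


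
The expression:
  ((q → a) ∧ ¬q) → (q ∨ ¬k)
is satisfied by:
  {q: True, k: False}
  {k: False, q: False}
  {k: True, q: True}


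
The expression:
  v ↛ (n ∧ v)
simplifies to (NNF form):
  v ∧ ¬n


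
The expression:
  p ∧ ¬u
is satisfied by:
  {p: True, u: False}


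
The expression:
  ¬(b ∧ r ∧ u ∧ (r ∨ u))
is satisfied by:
  {u: False, b: False, r: False}
  {r: True, u: False, b: False}
  {b: True, u: False, r: False}
  {r: True, b: True, u: False}
  {u: True, r: False, b: False}
  {r: True, u: True, b: False}
  {b: True, u: True, r: False}


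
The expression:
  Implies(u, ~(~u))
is always true.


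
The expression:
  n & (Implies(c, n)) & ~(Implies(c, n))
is never true.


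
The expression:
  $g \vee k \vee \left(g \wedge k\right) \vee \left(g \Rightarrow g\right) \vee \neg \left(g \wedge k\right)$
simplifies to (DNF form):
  $\text{True}$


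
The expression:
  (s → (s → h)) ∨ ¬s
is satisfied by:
  {h: True, s: False}
  {s: False, h: False}
  {s: True, h: True}


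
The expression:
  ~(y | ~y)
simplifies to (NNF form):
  False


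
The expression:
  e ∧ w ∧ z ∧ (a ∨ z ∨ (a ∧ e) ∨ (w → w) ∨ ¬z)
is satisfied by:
  {z: True, e: True, w: True}


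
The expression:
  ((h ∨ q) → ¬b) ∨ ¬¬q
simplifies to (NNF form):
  q ∨ ¬b ∨ ¬h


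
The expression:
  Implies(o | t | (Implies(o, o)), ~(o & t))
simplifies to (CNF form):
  ~o | ~t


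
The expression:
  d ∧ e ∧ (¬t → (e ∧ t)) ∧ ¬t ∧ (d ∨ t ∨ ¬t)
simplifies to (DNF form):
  False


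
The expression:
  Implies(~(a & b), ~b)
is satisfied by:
  {a: True, b: False}
  {b: False, a: False}
  {b: True, a: True}


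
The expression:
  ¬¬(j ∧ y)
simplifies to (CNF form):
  j ∧ y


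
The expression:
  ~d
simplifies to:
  ~d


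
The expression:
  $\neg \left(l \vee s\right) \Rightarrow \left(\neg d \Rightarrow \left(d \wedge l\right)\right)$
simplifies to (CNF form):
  $d \vee l \vee s$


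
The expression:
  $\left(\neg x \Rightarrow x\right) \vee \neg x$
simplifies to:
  $\text{True}$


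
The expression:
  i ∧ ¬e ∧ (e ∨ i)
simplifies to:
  i ∧ ¬e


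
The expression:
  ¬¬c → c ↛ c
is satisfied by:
  {c: False}


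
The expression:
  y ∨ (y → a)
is always true.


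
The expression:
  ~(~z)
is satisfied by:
  {z: True}


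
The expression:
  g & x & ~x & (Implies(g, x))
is never true.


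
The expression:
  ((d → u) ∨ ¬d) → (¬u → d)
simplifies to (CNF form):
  d ∨ u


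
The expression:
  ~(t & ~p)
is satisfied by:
  {p: True, t: False}
  {t: False, p: False}
  {t: True, p: True}


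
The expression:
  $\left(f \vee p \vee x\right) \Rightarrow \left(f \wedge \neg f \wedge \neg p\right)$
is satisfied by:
  {x: False, p: False, f: False}


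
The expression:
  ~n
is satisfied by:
  {n: False}


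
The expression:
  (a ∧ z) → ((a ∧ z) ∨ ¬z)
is always true.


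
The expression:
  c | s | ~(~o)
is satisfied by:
  {o: True, c: True, s: True}
  {o: True, c: True, s: False}
  {o: True, s: True, c: False}
  {o: True, s: False, c: False}
  {c: True, s: True, o: False}
  {c: True, s: False, o: False}
  {s: True, c: False, o: False}


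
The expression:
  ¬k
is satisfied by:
  {k: False}


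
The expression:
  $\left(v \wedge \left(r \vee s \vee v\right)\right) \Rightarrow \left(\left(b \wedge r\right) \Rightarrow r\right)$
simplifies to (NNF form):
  $\text{True}$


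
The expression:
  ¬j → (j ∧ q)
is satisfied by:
  {j: True}


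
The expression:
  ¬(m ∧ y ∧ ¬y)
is always true.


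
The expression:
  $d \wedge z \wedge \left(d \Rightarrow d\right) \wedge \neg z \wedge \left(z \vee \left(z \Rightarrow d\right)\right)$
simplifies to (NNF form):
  $\text{False}$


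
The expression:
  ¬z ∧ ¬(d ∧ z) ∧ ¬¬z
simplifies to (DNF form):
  False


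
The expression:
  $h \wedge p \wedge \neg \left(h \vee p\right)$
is never true.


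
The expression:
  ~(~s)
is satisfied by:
  {s: True}


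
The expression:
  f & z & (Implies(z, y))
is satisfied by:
  {z: True, f: True, y: True}


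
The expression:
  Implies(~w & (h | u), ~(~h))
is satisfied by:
  {h: True, w: True, u: False}
  {h: True, u: False, w: False}
  {w: True, u: False, h: False}
  {w: False, u: False, h: False}
  {h: True, w: True, u: True}
  {h: True, u: True, w: False}
  {w: True, u: True, h: False}


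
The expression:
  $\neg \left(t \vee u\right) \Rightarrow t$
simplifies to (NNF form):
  $t \vee u$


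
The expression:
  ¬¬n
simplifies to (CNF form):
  n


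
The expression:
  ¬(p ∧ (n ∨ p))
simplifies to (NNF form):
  ¬p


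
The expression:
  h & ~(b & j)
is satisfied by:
  {h: True, b: False, j: False}
  {h: True, j: True, b: False}
  {h: True, b: True, j: False}


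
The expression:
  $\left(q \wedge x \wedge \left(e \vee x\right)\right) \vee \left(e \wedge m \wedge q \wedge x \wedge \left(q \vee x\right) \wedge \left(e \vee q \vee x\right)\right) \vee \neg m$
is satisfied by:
  {x: True, q: True, m: False}
  {x: True, q: False, m: False}
  {q: True, x: False, m: False}
  {x: False, q: False, m: False}
  {x: True, m: True, q: True}


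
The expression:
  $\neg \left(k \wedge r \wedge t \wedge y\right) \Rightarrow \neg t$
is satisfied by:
  {k: True, r: True, y: True, t: False}
  {k: True, r: True, y: False, t: False}
  {k: True, y: True, r: False, t: False}
  {k: True, y: False, r: False, t: False}
  {r: True, y: True, k: False, t: False}
  {r: True, k: False, y: False, t: False}
  {r: False, y: True, k: False, t: False}
  {r: False, k: False, y: False, t: False}
  {k: True, t: True, r: True, y: True}


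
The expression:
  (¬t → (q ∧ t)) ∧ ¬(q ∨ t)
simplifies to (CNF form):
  False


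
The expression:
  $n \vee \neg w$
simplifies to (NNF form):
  $n \vee \neg w$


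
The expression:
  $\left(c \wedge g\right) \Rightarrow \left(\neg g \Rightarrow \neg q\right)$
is always true.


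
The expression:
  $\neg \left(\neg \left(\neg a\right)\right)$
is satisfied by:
  {a: False}


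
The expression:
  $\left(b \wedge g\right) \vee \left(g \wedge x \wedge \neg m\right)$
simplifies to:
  $g \wedge \left(b \vee x\right) \wedge \left(b \vee \neg m\right)$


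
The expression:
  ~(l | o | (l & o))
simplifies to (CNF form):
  ~l & ~o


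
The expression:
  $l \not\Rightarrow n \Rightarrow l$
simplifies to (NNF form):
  $\text{True}$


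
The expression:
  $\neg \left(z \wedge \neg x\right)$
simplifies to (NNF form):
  $x \vee \neg z$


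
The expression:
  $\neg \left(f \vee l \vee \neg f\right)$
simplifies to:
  $\text{False}$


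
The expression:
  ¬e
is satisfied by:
  {e: False}


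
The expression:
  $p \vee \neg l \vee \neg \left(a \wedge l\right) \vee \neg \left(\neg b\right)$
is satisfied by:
  {b: True, p: True, l: False, a: False}
  {b: True, l: False, p: False, a: False}
  {p: True, b: False, l: False, a: False}
  {b: False, l: False, p: False, a: False}
  {a: True, b: True, p: True, l: False}
  {a: True, b: True, l: False, p: False}
  {a: True, p: True, b: False, l: False}
  {a: True, b: False, l: False, p: False}
  {b: True, l: True, p: True, a: False}
  {b: True, l: True, a: False, p: False}
  {l: True, p: True, a: False, b: False}
  {l: True, a: False, p: False, b: False}
  {b: True, l: True, a: True, p: True}
  {b: True, l: True, a: True, p: False}
  {l: True, a: True, p: True, b: False}


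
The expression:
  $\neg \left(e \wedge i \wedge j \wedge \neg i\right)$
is always true.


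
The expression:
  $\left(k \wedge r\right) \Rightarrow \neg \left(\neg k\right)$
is always true.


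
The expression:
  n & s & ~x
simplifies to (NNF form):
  n & s & ~x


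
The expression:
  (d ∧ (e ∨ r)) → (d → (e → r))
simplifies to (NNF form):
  r ∨ ¬d ∨ ¬e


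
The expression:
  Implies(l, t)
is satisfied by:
  {t: True, l: False}
  {l: False, t: False}
  {l: True, t: True}


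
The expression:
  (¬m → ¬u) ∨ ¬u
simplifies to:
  m ∨ ¬u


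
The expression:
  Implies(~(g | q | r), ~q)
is always true.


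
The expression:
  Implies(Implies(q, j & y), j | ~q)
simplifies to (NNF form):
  True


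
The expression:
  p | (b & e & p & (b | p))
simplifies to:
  p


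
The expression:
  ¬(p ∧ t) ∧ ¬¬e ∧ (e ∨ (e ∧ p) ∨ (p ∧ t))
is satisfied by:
  {e: True, p: False, t: False}
  {e: True, t: True, p: False}
  {e: True, p: True, t: False}


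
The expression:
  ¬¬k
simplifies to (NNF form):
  k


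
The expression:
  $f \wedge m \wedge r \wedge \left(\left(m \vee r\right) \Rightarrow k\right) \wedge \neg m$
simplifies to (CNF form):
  $\text{False}$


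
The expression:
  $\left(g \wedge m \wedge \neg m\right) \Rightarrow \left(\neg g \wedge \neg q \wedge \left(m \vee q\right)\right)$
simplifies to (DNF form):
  $\text{True}$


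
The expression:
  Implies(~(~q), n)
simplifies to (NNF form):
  n | ~q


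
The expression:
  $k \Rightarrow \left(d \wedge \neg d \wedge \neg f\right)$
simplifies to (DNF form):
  $\neg k$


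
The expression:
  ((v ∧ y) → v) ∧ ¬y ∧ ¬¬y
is never true.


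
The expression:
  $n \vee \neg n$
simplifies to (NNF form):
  $\text{True}$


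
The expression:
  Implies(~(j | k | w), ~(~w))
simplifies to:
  j | k | w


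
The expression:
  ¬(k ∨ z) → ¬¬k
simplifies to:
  k ∨ z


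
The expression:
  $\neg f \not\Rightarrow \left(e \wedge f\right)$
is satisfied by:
  {f: False}


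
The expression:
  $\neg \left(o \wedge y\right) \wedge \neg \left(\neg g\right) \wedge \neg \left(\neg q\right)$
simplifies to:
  $g \wedge q \wedge \left(\neg o \vee \neg y\right)$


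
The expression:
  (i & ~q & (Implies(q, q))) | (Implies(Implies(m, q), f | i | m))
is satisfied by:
  {i: True, m: True, f: True}
  {i: True, m: True, f: False}
  {i: True, f: True, m: False}
  {i: True, f: False, m: False}
  {m: True, f: True, i: False}
  {m: True, f: False, i: False}
  {f: True, m: False, i: False}


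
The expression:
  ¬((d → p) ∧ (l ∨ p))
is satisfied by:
  {d: True, p: False, l: False}
  {p: False, l: False, d: False}
  {d: True, l: True, p: False}


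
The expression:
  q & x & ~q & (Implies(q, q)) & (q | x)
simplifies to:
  False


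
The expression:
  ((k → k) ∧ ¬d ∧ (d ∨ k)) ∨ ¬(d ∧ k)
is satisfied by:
  {k: False, d: False}
  {d: True, k: False}
  {k: True, d: False}


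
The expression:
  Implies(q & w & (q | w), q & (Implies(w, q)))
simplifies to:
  True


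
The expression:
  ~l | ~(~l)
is always true.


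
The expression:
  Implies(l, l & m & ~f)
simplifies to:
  ~l | (m & ~f)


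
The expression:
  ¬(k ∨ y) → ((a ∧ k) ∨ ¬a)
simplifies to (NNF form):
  k ∨ y ∨ ¬a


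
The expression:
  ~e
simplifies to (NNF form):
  ~e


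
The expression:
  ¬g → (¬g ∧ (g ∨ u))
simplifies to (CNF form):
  g ∨ u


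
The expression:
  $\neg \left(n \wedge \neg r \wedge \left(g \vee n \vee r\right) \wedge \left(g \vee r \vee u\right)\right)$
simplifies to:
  $r \vee \left(\neg g \wedge \neg u\right) \vee \neg n$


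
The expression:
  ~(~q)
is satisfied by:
  {q: True}


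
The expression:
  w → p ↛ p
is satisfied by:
  {w: False}


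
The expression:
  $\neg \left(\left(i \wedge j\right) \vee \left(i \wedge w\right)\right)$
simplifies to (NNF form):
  $\left(\neg j \wedge \neg w\right) \vee \neg i$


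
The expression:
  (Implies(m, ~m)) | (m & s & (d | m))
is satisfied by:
  {s: True, m: False}
  {m: False, s: False}
  {m: True, s: True}


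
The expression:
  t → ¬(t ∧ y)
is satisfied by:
  {t: False, y: False}
  {y: True, t: False}
  {t: True, y: False}


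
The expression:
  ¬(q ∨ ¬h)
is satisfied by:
  {h: True, q: False}


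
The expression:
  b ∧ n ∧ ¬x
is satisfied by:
  {b: True, n: True, x: False}


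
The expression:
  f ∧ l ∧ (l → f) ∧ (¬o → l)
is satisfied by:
  {f: True, l: True}


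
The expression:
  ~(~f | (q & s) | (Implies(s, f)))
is never true.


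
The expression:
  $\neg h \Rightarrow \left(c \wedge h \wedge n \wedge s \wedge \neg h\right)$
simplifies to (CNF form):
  $h$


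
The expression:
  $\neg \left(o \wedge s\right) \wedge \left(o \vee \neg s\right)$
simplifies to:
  $\neg s$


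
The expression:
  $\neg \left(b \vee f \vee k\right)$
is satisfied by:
  {f: False, k: False, b: False}


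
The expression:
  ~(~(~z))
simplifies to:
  ~z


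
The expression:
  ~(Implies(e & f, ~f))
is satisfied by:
  {e: True, f: True}


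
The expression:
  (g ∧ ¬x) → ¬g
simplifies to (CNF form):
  x ∨ ¬g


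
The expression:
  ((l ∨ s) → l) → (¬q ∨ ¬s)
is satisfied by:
  {l: False, q: False, s: False}
  {s: True, l: False, q: False}
  {q: True, l: False, s: False}
  {s: True, q: True, l: False}
  {l: True, s: False, q: False}
  {s: True, l: True, q: False}
  {q: True, l: True, s: False}


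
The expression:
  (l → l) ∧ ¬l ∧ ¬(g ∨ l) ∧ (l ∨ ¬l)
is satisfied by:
  {g: False, l: False}


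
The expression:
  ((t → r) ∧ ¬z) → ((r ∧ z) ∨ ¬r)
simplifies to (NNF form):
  z ∨ ¬r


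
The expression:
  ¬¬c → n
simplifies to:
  n ∨ ¬c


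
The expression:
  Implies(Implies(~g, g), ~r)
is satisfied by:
  {g: False, r: False}
  {r: True, g: False}
  {g: True, r: False}


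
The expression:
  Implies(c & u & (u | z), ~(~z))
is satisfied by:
  {z: True, u: False, c: False}
  {u: False, c: False, z: False}
  {z: True, c: True, u: False}
  {c: True, u: False, z: False}
  {z: True, u: True, c: False}
  {u: True, z: False, c: False}
  {z: True, c: True, u: True}


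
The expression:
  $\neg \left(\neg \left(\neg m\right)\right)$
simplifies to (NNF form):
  $\neg m$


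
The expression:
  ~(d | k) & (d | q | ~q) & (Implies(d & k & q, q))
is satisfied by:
  {d: False, k: False}


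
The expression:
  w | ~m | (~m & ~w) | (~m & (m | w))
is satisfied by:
  {w: True, m: False}
  {m: False, w: False}
  {m: True, w: True}


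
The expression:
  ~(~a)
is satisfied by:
  {a: True}


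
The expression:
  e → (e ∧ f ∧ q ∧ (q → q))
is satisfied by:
  {q: True, f: True, e: False}
  {q: True, f: False, e: False}
  {f: True, q: False, e: False}
  {q: False, f: False, e: False}
  {q: True, e: True, f: True}


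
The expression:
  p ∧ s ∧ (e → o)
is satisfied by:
  {p: True, s: True, o: True, e: False}
  {p: True, s: True, e: False, o: False}
  {p: True, s: True, o: True, e: True}


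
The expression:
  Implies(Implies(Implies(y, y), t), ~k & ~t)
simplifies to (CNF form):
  ~t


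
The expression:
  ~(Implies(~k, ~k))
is never true.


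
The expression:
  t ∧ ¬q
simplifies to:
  t ∧ ¬q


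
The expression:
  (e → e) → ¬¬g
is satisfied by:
  {g: True}


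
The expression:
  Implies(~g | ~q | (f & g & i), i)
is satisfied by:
  {i: True, g: True, q: True}
  {i: True, g: True, q: False}
  {i: True, q: True, g: False}
  {i: True, q: False, g: False}
  {g: True, q: True, i: False}


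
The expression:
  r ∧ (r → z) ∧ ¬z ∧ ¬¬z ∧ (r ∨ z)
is never true.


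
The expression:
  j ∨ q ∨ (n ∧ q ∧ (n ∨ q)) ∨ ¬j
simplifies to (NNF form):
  True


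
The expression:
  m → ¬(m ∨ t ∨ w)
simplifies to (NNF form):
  ¬m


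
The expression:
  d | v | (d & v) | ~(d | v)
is always true.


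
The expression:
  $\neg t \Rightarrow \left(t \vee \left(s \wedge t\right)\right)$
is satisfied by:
  {t: True}


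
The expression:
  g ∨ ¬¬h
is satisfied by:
  {g: True, h: True}
  {g: True, h: False}
  {h: True, g: False}


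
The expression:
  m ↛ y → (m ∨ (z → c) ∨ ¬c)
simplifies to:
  True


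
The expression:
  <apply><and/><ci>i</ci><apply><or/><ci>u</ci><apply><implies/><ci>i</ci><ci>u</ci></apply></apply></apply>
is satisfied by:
  {i: True, u: True}


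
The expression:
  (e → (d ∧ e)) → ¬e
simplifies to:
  ¬d ∨ ¬e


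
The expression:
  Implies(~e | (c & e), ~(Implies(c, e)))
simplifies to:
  (c & ~e) | (e & ~c)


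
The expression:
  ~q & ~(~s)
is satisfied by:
  {s: True, q: False}


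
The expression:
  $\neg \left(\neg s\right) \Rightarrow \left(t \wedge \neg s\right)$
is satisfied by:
  {s: False}


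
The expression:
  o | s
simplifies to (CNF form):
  o | s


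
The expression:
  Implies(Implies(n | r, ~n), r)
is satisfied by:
  {r: True, n: True}
  {r: True, n: False}
  {n: True, r: False}


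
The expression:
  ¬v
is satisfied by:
  {v: False}


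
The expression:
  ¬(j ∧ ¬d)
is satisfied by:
  {d: True, j: False}
  {j: False, d: False}
  {j: True, d: True}


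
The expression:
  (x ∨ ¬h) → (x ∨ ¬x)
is always true.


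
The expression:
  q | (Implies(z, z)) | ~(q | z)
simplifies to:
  True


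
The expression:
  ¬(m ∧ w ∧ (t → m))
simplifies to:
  ¬m ∨ ¬w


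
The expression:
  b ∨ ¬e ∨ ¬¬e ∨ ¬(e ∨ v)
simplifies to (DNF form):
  True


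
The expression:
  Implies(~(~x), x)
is always true.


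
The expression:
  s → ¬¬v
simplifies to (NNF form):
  v ∨ ¬s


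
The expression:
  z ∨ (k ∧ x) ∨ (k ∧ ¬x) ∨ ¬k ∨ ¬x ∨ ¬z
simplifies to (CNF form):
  True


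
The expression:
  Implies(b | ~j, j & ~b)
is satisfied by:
  {j: True, b: False}


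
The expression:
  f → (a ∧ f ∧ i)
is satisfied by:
  {a: True, i: True, f: False}
  {a: True, i: False, f: False}
  {i: True, a: False, f: False}
  {a: False, i: False, f: False}
  {f: True, a: True, i: True}


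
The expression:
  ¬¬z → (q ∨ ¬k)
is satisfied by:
  {q: True, k: False, z: False}
  {k: False, z: False, q: False}
  {q: True, z: True, k: False}
  {z: True, k: False, q: False}
  {q: True, k: True, z: False}
  {k: True, q: False, z: False}
  {q: True, z: True, k: True}


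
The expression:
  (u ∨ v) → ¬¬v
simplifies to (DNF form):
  v ∨ ¬u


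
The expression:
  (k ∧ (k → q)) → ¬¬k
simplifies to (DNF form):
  True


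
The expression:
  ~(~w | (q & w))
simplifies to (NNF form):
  w & ~q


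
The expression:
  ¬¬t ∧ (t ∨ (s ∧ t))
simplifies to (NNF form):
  t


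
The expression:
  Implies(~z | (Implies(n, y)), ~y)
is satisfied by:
  {y: False}


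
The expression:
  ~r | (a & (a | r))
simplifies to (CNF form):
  a | ~r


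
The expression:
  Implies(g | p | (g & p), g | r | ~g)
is always true.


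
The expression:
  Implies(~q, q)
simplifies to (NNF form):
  q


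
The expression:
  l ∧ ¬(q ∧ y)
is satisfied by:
  {l: True, q: False, y: False}
  {y: True, l: True, q: False}
  {q: True, l: True, y: False}


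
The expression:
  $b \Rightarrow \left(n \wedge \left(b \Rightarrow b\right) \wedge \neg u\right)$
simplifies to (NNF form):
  $\left(n \wedge \neg u\right) \vee \neg b$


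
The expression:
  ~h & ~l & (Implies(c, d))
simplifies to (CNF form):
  ~h & ~l & (d | ~c)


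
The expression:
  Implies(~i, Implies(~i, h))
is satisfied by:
  {i: True, h: True}
  {i: True, h: False}
  {h: True, i: False}


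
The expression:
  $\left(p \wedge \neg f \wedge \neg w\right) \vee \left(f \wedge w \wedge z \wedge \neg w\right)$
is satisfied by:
  {p: True, w: False, f: False}


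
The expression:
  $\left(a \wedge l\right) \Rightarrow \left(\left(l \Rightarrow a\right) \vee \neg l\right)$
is always true.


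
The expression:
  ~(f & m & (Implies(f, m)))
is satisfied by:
  {m: False, f: False}
  {f: True, m: False}
  {m: True, f: False}


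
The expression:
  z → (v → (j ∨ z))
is always true.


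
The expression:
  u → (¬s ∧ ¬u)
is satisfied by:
  {u: False}


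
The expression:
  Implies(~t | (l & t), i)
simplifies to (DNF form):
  i | (t & ~l)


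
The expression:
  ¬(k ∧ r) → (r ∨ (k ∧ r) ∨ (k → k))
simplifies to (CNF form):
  True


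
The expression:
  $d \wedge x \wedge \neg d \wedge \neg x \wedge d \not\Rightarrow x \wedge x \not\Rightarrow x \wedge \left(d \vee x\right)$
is never true.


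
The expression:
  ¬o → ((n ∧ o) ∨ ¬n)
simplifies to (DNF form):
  o ∨ ¬n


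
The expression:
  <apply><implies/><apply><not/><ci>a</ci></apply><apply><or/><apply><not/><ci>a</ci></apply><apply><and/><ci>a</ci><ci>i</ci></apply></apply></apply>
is always true.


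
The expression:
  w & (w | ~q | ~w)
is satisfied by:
  {w: True}


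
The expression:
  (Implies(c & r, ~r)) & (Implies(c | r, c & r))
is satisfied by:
  {r: False, c: False}


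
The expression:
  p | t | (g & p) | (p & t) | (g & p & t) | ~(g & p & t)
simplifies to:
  True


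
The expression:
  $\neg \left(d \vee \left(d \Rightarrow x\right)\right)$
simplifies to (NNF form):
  $\text{False}$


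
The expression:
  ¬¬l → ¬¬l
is always true.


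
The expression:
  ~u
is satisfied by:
  {u: False}


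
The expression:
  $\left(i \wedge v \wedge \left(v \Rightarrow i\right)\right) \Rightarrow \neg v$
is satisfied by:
  {v: False, i: False}
  {i: True, v: False}
  {v: True, i: False}


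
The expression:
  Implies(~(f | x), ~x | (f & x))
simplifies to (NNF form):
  True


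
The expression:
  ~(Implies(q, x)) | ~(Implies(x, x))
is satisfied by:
  {q: True, x: False}


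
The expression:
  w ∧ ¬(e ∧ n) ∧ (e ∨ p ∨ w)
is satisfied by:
  {w: True, e: False, n: False}
  {w: True, n: True, e: False}
  {w: True, e: True, n: False}


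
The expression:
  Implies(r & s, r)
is always true.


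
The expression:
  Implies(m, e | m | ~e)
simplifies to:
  True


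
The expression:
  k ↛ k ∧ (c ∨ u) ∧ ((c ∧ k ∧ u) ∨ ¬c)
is never true.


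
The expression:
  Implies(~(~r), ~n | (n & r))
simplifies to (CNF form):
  True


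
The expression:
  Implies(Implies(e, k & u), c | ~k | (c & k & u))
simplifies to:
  c | ~k | (e & ~u)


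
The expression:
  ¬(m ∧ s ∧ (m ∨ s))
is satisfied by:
  {s: False, m: False}
  {m: True, s: False}
  {s: True, m: False}


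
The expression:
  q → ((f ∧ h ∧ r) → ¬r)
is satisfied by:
  {h: False, q: False, r: False, f: False}
  {f: True, h: False, q: False, r: False}
  {r: True, h: False, q: False, f: False}
  {f: True, r: True, h: False, q: False}
  {q: True, f: False, h: False, r: False}
  {f: True, q: True, h: False, r: False}
  {r: True, q: True, f: False, h: False}
  {f: True, r: True, q: True, h: False}
  {h: True, r: False, q: False, f: False}
  {f: True, h: True, r: False, q: False}
  {r: True, h: True, f: False, q: False}
  {f: True, r: True, h: True, q: False}
  {q: True, h: True, r: False, f: False}
  {f: True, q: True, h: True, r: False}
  {r: True, q: True, h: True, f: False}


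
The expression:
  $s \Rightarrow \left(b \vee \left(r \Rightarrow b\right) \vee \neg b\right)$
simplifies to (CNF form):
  $\text{True}$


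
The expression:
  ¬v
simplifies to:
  ¬v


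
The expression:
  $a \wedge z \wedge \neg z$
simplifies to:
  $\text{False}$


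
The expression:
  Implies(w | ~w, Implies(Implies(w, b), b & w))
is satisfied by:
  {w: True}


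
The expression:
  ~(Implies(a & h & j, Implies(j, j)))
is never true.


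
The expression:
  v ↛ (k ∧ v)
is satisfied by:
  {v: True, k: False}


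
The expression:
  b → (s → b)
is always true.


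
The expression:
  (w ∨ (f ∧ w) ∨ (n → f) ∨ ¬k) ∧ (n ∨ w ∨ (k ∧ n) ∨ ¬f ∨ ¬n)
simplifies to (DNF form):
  f ∨ w ∨ ¬k ∨ ¬n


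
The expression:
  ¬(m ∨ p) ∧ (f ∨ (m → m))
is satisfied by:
  {p: False, m: False}


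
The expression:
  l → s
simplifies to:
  s ∨ ¬l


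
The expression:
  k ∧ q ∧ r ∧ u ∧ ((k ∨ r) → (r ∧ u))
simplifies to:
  k ∧ q ∧ r ∧ u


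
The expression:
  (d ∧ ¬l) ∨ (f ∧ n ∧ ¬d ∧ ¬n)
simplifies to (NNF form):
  d ∧ ¬l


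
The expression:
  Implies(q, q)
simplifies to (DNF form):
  True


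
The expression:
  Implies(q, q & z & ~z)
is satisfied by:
  {q: False}


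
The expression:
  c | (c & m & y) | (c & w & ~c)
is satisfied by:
  {c: True}


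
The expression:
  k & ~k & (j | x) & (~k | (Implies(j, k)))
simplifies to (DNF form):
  False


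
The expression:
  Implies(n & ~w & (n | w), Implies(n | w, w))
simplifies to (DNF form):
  w | ~n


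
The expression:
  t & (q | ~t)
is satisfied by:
  {t: True, q: True}


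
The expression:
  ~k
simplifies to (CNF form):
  ~k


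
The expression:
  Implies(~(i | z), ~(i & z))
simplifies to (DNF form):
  True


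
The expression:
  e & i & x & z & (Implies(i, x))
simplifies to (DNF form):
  e & i & x & z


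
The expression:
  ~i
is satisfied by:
  {i: False}


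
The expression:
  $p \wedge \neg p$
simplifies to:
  $\text{False}$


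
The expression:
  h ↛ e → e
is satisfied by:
  {e: True, h: False}
  {h: False, e: False}
  {h: True, e: True}


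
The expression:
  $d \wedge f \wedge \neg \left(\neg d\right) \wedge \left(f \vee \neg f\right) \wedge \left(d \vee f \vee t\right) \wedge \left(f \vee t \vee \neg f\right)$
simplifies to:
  $d \wedge f$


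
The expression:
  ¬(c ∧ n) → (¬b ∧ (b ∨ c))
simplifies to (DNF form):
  (c ∧ n) ∨ (c ∧ ¬b)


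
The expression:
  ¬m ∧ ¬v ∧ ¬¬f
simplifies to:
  f ∧ ¬m ∧ ¬v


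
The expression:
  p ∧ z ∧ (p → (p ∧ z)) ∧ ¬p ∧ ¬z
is never true.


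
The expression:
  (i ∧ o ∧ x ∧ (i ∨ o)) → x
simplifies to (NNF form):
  True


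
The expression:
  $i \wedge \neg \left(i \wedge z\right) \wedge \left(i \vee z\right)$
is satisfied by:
  {i: True, z: False}


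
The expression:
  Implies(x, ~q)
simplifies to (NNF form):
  ~q | ~x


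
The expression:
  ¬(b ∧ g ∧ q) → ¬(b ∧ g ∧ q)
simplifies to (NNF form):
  True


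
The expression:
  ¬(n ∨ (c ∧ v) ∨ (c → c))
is never true.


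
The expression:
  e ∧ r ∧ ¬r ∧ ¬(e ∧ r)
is never true.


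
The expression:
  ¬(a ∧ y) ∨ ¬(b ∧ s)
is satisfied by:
  {s: False, y: False, a: False, b: False}
  {b: True, s: False, y: False, a: False}
  {a: True, s: False, y: False, b: False}
  {b: True, a: True, s: False, y: False}
  {y: True, b: False, s: False, a: False}
  {b: True, y: True, s: False, a: False}
  {a: True, y: True, b: False, s: False}
  {b: True, a: True, y: True, s: False}
  {s: True, a: False, y: False, b: False}
  {b: True, s: True, a: False, y: False}
  {a: True, s: True, b: False, y: False}
  {b: True, a: True, s: True, y: False}
  {y: True, s: True, a: False, b: False}
  {b: True, y: True, s: True, a: False}
  {a: True, y: True, s: True, b: False}


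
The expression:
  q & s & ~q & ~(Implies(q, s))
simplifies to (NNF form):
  False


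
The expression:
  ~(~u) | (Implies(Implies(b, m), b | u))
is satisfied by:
  {b: True, u: True}
  {b: True, u: False}
  {u: True, b: False}


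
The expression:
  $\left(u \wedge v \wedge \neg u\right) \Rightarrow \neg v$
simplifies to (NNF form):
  $\text{True}$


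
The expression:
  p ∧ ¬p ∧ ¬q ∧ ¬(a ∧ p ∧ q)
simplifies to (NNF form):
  False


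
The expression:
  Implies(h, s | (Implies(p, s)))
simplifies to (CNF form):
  s | ~h | ~p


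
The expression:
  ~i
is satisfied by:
  {i: False}


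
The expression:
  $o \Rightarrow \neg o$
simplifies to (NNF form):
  $\neg o$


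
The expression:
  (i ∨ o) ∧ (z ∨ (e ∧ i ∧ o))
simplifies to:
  (e ∨ z) ∧ (i ∨ o) ∧ (i ∨ z) ∧ (o ∨ z)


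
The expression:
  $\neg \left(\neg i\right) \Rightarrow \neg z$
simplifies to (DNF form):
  $\neg i \vee \neg z$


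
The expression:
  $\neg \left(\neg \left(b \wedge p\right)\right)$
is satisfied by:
  {p: True, b: True}


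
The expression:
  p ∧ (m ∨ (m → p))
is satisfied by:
  {p: True}


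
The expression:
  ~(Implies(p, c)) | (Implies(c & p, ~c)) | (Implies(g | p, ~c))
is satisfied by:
  {p: False, c: False}
  {c: True, p: False}
  {p: True, c: False}


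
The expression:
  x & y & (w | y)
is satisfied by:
  {x: True, y: True}


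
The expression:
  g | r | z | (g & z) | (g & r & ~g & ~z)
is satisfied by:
  {r: True, z: True, g: True}
  {r: True, z: True, g: False}
  {r: True, g: True, z: False}
  {r: True, g: False, z: False}
  {z: True, g: True, r: False}
  {z: True, g: False, r: False}
  {g: True, z: False, r: False}


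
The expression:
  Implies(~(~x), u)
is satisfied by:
  {u: True, x: False}
  {x: False, u: False}
  {x: True, u: True}


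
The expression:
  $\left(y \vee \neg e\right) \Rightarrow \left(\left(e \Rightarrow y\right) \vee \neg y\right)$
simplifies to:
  $\text{True}$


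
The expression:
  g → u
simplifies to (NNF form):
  u ∨ ¬g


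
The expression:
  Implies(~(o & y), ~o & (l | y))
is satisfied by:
  {y: True, l: True, o: False}
  {y: True, o: False, l: False}
  {y: True, l: True, o: True}
  {y: True, o: True, l: False}
  {l: True, o: False, y: False}


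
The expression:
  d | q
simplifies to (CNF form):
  d | q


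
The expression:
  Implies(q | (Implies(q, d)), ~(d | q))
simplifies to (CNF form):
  ~d & ~q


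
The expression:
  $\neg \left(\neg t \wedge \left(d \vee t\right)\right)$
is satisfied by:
  {t: True, d: False}
  {d: False, t: False}
  {d: True, t: True}


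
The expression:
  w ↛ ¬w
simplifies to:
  w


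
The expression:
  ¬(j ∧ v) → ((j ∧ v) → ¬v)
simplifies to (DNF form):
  True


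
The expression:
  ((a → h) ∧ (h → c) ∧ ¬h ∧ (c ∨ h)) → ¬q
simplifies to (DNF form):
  a ∨ h ∨ ¬c ∨ ¬q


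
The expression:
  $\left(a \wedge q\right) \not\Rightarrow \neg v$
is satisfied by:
  {a: True, q: True, v: True}


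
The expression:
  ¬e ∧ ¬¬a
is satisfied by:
  {a: True, e: False}


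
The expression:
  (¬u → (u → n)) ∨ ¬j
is always true.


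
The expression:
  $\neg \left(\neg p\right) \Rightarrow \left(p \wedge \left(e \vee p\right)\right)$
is always true.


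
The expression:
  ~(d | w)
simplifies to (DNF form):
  ~d & ~w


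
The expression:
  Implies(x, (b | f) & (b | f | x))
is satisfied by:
  {b: True, f: True, x: False}
  {b: True, f: False, x: False}
  {f: True, b: False, x: False}
  {b: False, f: False, x: False}
  {b: True, x: True, f: True}
  {b: True, x: True, f: False}
  {x: True, f: True, b: False}


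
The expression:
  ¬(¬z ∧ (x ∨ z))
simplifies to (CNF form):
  z ∨ ¬x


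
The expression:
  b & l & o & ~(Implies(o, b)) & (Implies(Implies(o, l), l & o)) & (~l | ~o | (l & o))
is never true.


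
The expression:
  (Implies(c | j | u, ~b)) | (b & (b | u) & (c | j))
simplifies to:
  c | j | ~b | ~u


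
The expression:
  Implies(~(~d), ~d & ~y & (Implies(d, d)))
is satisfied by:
  {d: False}


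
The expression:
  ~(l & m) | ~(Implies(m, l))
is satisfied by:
  {l: False, m: False}
  {m: True, l: False}
  {l: True, m: False}


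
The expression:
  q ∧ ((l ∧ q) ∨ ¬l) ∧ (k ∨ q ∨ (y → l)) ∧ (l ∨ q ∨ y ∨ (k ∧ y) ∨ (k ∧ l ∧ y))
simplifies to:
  q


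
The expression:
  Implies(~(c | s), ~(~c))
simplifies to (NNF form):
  c | s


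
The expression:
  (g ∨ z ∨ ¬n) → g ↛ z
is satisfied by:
  {n: True, g: True, z: False}
  {n: True, g: False, z: False}
  {g: True, n: False, z: False}


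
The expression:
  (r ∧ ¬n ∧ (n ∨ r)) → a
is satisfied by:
  {a: True, n: True, r: False}
  {a: True, n: False, r: False}
  {n: True, a: False, r: False}
  {a: False, n: False, r: False}
  {r: True, a: True, n: True}
  {r: True, a: True, n: False}
  {r: True, n: True, a: False}


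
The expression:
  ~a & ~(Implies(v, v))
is never true.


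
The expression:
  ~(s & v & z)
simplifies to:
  ~s | ~v | ~z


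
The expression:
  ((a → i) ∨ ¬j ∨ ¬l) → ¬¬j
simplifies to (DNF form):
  j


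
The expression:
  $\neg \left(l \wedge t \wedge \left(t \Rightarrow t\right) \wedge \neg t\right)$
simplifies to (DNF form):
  $\text{True}$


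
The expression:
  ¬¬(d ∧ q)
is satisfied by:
  {d: True, q: True}


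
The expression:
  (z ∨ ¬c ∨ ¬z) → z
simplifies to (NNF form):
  z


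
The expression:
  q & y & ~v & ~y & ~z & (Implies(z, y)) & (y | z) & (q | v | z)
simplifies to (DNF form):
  False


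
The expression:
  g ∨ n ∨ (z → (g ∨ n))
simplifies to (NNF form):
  g ∨ n ∨ ¬z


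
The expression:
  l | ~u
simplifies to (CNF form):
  l | ~u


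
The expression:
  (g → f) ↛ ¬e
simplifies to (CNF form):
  e ∧ (f ∨ ¬g)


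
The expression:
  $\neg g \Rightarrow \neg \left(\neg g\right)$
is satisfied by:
  {g: True}


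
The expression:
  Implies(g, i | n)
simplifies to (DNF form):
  i | n | ~g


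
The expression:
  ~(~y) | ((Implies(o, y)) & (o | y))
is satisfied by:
  {y: True}


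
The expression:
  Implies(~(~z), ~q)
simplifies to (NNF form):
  ~q | ~z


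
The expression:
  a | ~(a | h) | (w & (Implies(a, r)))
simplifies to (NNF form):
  a | w | ~h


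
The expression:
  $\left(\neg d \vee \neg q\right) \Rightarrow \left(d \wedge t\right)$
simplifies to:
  $d \wedge \left(q \vee t\right)$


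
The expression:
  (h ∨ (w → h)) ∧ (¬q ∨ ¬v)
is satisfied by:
  {h: True, w: False, v: False, q: False}
  {h: False, w: False, v: False, q: False}
  {h: True, q: True, w: False, v: False}
  {q: True, h: False, w: False, v: False}
  {h: True, v: True, q: False, w: False}
  {v: True, q: False, w: False, h: False}
  {h: True, w: True, q: False, v: False}
  {q: True, h: True, w: True, v: False}
  {h: True, w: True, v: True, q: False}


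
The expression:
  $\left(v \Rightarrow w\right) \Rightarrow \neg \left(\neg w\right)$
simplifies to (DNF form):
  $v \vee w$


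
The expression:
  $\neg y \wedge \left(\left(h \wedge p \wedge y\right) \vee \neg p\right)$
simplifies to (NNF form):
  $\neg p \wedge \neg y$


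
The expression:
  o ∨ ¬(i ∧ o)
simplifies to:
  True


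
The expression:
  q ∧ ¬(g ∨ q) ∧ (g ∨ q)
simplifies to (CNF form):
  False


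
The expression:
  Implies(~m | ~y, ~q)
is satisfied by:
  {y: True, m: True, q: False}
  {y: True, m: False, q: False}
  {m: True, y: False, q: False}
  {y: False, m: False, q: False}
  {y: True, q: True, m: True}


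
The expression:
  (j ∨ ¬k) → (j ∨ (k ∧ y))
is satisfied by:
  {k: True, j: True}
  {k: True, j: False}
  {j: True, k: False}


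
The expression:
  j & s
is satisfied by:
  {j: True, s: True}


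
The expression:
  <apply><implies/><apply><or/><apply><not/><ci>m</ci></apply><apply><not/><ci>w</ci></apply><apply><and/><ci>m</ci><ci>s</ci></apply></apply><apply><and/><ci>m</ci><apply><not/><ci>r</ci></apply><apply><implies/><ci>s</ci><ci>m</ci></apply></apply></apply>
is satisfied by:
  {m: True, w: True, s: False, r: False}
  {m: True, s: False, w: False, r: False}
  {m: True, w: True, s: True, r: False}
  {m: True, s: True, w: False, r: False}
  {m: True, r: True, w: True, s: False}


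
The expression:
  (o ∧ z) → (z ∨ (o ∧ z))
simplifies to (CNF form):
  True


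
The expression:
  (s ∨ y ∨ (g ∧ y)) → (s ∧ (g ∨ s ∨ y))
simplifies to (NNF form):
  s ∨ ¬y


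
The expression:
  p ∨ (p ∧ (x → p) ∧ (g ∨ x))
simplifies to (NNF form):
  p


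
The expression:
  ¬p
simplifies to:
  ¬p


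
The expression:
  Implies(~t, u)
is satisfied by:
  {t: True, u: True}
  {t: True, u: False}
  {u: True, t: False}


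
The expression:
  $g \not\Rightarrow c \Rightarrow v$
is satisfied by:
  {c: True, v: True, g: False}
  {c: True, g: False, v: False}
  {v: True, g: False, c: False}
  {v: False, g: False, c: False}
  {c: True, v: True, g: True}
  {c: True, g: True, v: False}
  {v: True, g: True, c: False}


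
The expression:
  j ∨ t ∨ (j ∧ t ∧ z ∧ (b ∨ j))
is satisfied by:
  {t: True, j: True}
  {t: True, j: False}
  {j: True, t: False}


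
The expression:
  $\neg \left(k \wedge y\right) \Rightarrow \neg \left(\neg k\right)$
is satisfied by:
  {k: True}


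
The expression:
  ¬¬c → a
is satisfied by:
  {a: True, c: False}
  {c: False, a: False}
  {c: True, a: True}


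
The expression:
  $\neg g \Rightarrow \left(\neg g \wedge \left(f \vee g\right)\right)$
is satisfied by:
  {g: True, f: True}
  {g: True, f: False}
  {f: True, g: False}


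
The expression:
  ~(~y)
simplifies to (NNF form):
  y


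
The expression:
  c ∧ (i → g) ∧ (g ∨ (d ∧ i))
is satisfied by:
  {c: True, g: True}


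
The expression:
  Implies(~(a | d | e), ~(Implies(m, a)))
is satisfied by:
  {a: True, d: True, m: True, e: True}
  {a: True, d: True, m: True, e: False}
  {a: True, d: True, e: True, m: False}
  {a: True, d: True, e: False, m: False}
  {a: True, m: True, e: True, d: False}
  {a: True, m: True, e: False, d: False}
  {a: True, m: False, e: True, d: False}
  {a: True, m: False, e: False, d: False}
  {d: True, m: True, e: True, a: False}
  {d: True, m: True, e: False, a: False}
  {d: True, e: True, m: False, a: False}
  {d: True, e: False, m: False, a: False}
  {m: True, e: True, d: False, a: False}
  {m: True, d: False, e: False, a: False}
  {e: True, d: False, m: False, a: False}
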